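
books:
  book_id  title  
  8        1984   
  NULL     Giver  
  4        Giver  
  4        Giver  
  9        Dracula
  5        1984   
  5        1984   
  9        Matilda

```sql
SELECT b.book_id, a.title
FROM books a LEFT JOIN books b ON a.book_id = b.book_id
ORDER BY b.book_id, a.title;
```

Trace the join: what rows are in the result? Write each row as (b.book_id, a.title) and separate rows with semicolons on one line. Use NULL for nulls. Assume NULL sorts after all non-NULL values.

(4, Giver); (4, Giver); (4, Giver); (4, Giver); (5, 1984); (5, 1984); (5, 1984); (5, 1984); (8, 1984); (9, Dracula); (9, Dracula); (9, Matilda); (9, Matilda); (NULL, Giver)

LEFT JOIN keeps every row from `books a`; unmatched rows get NULL for `books b`'s columns.
Matching on a.book_id = b.book_id. A NULL in a compared column never satisfies the condition.
Matched pairs: 13; unmatched a rows kept: 1.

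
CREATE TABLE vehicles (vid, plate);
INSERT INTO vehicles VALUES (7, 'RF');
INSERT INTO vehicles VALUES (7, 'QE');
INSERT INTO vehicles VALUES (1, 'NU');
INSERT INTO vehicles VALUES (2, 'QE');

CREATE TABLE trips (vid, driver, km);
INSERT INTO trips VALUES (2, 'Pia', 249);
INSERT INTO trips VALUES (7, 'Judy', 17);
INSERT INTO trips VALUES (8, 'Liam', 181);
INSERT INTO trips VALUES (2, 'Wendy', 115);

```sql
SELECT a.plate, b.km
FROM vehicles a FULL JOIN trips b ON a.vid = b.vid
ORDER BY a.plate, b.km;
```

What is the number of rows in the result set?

6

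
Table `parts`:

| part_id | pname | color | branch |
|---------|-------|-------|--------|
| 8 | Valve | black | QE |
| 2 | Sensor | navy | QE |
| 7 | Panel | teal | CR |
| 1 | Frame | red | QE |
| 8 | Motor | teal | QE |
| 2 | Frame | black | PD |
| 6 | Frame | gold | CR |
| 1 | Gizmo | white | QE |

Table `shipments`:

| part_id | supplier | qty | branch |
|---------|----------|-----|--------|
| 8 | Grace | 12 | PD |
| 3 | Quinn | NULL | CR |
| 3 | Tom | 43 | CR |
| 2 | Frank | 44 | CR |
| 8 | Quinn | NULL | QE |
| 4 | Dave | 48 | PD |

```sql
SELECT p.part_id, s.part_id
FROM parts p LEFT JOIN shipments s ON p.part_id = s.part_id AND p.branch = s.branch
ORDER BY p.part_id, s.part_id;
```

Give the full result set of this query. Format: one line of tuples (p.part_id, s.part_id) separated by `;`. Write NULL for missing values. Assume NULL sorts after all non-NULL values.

(1, NULL); (1, NULL); (2, NULL); (2, NULL); (6, NULL); (7, NULL); (8, 8); (8, 8)

LEFT JOIN keeps every row from `parts`; unmatched rows get NULL for `shipments`'s columns.
Matching on p.part_id = s.part_id AND p.branch = s.branch.
Matched pairs: 2; unmatched p rows kept: 6.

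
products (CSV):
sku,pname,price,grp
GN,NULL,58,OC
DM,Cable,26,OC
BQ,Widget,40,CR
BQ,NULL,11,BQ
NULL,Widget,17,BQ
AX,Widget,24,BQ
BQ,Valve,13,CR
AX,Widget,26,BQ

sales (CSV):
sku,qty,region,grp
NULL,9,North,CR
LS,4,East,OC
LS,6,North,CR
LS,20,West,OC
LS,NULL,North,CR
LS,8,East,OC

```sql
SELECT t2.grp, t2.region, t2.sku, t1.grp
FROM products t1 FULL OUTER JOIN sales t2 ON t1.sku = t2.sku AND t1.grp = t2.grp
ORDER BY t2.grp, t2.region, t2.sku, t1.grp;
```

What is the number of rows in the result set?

FULL OUTER JOIN keeps every row from both sides; unmatched rows get NULL for the other side's columns.
Matching on t1.sku = t2.sku AND t1.grp = t2.grp. A NULL in a compared column never satisfies the condition.
Matched pairs: 0; unmatched t1 rows kept: 8; unmatched t2 rows kept: 6.
Total: 0 matched + 14 padded = 14 rows.

14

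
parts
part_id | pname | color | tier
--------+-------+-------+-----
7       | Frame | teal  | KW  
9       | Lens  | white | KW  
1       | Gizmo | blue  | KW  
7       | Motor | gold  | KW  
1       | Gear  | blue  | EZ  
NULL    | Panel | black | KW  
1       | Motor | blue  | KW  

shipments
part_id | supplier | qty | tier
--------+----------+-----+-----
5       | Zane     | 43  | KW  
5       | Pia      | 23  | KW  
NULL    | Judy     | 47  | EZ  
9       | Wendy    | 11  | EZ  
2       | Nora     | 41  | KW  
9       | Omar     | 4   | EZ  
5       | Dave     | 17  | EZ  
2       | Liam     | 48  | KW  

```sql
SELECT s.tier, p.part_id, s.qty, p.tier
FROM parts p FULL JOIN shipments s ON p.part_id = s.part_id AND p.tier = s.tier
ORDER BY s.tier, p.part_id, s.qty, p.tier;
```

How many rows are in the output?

FULL OUTER JOIN keeps every row from both sides; unmatched rows get NULL for the other side's columns.
Matching on p.part_id = s.part_id AND p.tier = s.tier. A NULL in a compared column never satisfies the condition.
Matched pairs: 0; unmatched p rows kept: 7; unmatched s rows kept: 8.
Total: 0 matched + 15 padded = 15 rows.

15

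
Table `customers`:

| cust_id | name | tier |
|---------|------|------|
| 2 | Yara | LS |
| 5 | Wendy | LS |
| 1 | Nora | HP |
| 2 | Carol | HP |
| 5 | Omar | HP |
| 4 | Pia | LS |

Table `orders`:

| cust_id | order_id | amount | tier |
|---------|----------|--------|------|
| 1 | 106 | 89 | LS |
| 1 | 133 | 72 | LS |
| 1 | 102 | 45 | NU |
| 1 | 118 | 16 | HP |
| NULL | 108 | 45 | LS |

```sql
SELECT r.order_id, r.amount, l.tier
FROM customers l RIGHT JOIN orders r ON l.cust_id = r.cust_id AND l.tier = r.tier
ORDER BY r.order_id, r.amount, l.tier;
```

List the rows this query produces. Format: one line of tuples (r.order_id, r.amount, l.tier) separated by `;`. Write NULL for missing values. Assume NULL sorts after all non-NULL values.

RIGHT JOIN keeps every row from `orders`; unmatched rows get NULL for `customers`'s columns.
Matching on l.cust_id = r.cust_id AND l.tier = r.tier. A NULL in a compared column never satisfies the condition.
Matched pairs: 1; unmatched r rows kept: 4.

(102, 45, NULL); (106, 89, NULL); (108, 45, NULL); (118, 16, HP); (133, 72, NULL)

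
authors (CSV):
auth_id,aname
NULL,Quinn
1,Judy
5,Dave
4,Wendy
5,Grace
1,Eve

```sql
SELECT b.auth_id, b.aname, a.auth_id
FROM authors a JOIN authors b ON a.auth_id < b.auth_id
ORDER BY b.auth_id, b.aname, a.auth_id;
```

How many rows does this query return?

8

INNER JOIN keeps only pairs where the ON condition holds.
Matching on a.auth_id < b.auth_id. A NULL in a compared column never satisfies the condition.
- a row (auth_id=NULL): no match → dropped.
- a row (auth_id=1): matches 3 b row(s) → 3 output row(s).
- a row (auth_id=5): no match → dropped.
- a row (auth_id=4): matches 2 b row(s) → 2 output row(s).
- a row (auth_id=5): no match → dropped.
- a row (auth_id=1): matches 3 b row(s) → 3 output row(s).
Total: 8 rows.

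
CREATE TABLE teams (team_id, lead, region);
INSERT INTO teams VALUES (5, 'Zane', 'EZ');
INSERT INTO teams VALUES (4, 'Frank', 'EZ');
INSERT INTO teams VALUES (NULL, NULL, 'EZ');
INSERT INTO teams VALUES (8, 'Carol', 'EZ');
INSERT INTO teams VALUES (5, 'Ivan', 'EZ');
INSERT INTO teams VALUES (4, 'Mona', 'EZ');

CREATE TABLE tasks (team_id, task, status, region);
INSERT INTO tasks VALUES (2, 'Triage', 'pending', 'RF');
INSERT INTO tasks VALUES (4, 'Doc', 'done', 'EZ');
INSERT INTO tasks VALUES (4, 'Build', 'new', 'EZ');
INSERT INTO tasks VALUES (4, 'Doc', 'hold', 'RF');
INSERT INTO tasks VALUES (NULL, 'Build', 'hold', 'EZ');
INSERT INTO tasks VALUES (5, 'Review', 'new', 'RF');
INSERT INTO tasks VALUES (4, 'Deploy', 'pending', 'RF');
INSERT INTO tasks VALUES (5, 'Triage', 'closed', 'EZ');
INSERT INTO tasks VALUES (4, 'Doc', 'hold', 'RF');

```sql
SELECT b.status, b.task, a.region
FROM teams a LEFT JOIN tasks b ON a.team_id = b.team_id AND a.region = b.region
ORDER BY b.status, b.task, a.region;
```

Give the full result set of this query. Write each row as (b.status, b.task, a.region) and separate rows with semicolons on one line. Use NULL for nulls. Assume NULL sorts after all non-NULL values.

(closed, Triage, EZ); (closed, Triage, EZ); (done, Doc, EZ); (done, Doc, EZ); (new, Build, EZ); (new, Build, EZ); (NULL, NULL, EZ); (NULL, NULL, EZ)

LEFT JOIN keeps every row from `teams`; unmatched rows get NULL for `tasks`'s columns.
Matching on a.team_id = b.team_id AND a.region = b.region. A NULL in a compared column never satisfies the condition.
Matched pairs: 6; unmatched a rows kept: 2.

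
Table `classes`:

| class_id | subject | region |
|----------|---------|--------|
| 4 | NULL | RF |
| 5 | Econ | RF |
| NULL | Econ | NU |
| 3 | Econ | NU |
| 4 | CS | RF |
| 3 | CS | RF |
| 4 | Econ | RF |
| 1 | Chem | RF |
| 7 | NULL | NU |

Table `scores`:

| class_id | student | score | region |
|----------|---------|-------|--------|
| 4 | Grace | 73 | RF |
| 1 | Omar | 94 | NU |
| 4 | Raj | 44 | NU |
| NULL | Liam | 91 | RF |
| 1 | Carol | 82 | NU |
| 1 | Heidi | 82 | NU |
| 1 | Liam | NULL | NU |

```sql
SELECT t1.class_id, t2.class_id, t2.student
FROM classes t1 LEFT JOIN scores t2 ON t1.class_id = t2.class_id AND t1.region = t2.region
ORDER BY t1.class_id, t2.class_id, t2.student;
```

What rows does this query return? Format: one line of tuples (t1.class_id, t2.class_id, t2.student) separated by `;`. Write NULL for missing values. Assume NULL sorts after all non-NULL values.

(1, NULL, NULL); (3, NULL, NULL); (3, NULL, NULL); (4, 4, Grace); (4, 4, Grace); (4, 4, Grace); (5, NULL, NULL); (7, NULL, NULL); (NULL, NULL, NULL)

LEFT JOIN keeps every row from `classes`; unmatched rows get NULL for `scores`'s columns.
Matching on t1.class_id = t2.class_id AND t1.region = t2.region. A NULL in a compared column never satisfies the condition.
Matched pairs: 3; unmatched t1 rows kept: 6.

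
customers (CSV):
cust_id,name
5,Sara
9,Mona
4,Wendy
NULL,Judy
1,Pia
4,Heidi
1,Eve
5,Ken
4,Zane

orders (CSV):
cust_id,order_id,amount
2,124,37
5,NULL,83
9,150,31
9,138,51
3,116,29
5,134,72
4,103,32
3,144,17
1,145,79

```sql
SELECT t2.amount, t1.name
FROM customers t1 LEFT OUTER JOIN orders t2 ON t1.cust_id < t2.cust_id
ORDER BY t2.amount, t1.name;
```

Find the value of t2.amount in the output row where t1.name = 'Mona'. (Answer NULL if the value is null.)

NULL

LEFT JOIN keeps every row from `customers`; unmatched rows get NULL for `orders`'s columns.
Matching on t1.cust_id < t2.cust_id. A NULL in a compared column never satisfies the condition.
Matched pairs: 32; unmatched t1 rows kept: 2.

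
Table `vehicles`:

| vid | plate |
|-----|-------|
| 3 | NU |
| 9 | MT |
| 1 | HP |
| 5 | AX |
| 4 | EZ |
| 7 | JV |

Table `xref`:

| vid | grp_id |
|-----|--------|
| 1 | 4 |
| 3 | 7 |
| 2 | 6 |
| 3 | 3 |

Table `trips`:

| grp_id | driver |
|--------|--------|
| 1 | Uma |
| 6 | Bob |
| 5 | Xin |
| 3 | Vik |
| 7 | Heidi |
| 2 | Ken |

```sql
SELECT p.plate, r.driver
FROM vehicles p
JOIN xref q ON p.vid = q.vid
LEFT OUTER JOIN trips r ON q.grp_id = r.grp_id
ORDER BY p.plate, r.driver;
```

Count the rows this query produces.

3

Joins associate left-to-right: vehicles INNER JOIN xref on vid gives 3 intermediate row(s).
Then LEFT JOIN `trips r` on grp_id: each of those 3 rows is kept; rows whose q.grp_id has no match in r get NULL for r's columns.
Result: 3 row(s).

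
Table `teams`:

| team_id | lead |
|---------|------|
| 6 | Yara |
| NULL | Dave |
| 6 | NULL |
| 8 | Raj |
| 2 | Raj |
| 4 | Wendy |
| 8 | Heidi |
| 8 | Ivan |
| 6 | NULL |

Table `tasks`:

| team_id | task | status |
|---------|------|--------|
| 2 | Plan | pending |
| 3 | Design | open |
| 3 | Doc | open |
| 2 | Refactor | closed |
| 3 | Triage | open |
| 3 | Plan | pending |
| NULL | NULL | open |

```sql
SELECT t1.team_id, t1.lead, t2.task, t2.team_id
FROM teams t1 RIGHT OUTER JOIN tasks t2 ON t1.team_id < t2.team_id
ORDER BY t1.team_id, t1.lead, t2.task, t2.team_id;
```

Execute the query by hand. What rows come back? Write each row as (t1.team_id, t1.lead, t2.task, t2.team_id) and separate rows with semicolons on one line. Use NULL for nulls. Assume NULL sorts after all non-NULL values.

(2, Raj, Design, 3); (2, Raj, Doc, 3); (2, Raj, Plan, 3); (2, Raj, Triage, 3); (NULL, NULL, Plan, 2); (NULL, NULL, Refactor, 2); (NULL, NULL, NULL, NULL)

RIGHT JOIN keeps every row from `tasks`; unmatched rows get NULL for `teams`'s columns.
Matching on t1.team_id < t2.team_id. A NULL in a compared column never satisfies the condition.
- t1 (team_id=6) has no partner in t2.
- t1 (team_id=NULL) has no partner in t2.
- t1 (team_id=6) has no partner in t2.
- t1 (team_id=8) has no partner in t2.
- t1 (team_id=2) pairs with 4 row(s) of t2.
- t1 (team_id=4) has no partner in t2.
- t1 (team_id=8) has no partner in t2.
- t1 (team_id=8) has no partner in t2.
- t1 (team_id=6) has no partner in t2.
- 3 t2 row(s) had no t1 match → kept, t1 columns NULL.
After projecting and ordering:
t1.team_id | t1.lead | t2.task | t2.team_id
2 | Raj | Design | 3
2 | Raj | Doc | 3
2 | Raj | Plan | 3
2 | Raj | Triage | 3
NULL | NULL | Plan | 2
NULL | NULL | Refactor | 2
NULL | NULL | NULL | NULL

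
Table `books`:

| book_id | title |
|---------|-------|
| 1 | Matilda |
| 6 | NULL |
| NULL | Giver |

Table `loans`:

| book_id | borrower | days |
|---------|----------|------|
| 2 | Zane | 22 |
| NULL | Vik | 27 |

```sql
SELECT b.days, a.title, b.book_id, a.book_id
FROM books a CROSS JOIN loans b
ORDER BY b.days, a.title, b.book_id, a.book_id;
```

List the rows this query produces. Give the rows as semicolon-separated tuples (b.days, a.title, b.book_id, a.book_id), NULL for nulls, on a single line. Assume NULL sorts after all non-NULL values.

CROSS JOIN pairs every row of `books` with every row of `loans`: 3 × 2 = 6 rows.

(22, Giver, 2, NULL); (22, Matilda, 2, 1); (22, NULL, 2, 6); (27, Giver, NULL, NULL); (27, Matilda, NULL, 1); (27, NULL, NULL, 6)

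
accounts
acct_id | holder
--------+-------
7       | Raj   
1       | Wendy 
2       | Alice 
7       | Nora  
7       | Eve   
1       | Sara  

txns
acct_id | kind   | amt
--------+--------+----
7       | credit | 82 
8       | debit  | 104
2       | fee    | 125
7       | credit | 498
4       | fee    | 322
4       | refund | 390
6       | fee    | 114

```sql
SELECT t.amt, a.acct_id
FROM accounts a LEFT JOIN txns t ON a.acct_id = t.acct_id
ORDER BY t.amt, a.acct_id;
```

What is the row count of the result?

9

LEFT JOIN keeps every row from `accounts`; unmatched rows get NULL for `txns`'s columns.
Matching on a.acct_id = t.acct_id.
- a[0] acct_id=7 → 2 match(es) in t → 2 row(s).
- a[1] acct_id=1 → no match; kept with NULLs on the t side.
- a[2] acct_id=2 → 1 match(es) in t → 1 row(s).
- a[3] acct_id=7 → 2 match(es) in t → 2 row(s).
- a[4] acct_id=7 → 2 match(es) in t → 2 row(s).
- a[5] acct_id=1 → no match; kept with NULLs on the t side.
Total: 7 matched + 2 padded = 9 rows.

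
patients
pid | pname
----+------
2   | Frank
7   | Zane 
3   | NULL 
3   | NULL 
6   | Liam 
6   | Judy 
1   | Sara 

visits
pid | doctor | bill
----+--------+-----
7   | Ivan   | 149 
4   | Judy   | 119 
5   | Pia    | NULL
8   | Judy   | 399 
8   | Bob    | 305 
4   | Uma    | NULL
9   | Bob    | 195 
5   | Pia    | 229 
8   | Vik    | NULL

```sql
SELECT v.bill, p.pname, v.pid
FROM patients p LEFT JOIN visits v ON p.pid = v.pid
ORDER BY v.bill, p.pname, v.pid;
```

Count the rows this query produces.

7

LEFT JOIN keeps every row from `patients`; unmatched rows get NULL for `visits`'s columns.
Matching on p.pid = v.pid.
Matched pairs: 1; unmatched p rows kept: 6.
Total: 1 matched + 6 padded = 7 rows.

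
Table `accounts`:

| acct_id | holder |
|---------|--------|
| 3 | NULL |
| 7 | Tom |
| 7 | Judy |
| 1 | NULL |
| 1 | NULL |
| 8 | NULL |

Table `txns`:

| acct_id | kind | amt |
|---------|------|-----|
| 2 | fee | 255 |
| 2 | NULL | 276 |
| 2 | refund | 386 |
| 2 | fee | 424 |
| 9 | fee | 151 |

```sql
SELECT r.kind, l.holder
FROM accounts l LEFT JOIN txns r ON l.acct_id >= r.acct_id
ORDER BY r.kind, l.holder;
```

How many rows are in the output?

LEFT JOIN keeps every row from `accounts`; unmatched rows get NULL for `txns`'s columns.
Matching on l.acct_id >= r.acct_id.
Matched pairs: 16; unmatched l rows kept: 2.
Total: 16 matched + 2 padded = 18 rows.

18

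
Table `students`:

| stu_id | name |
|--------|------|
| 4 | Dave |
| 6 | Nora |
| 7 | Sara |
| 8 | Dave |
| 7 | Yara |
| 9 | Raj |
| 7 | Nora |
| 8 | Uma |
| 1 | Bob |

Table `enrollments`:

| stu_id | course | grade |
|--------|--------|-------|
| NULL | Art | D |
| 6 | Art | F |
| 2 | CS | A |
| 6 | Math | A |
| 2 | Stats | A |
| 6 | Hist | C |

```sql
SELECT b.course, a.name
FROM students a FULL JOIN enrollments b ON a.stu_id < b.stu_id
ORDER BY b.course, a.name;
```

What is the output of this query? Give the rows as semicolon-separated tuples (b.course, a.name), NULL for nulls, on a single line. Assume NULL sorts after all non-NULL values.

(Art, Bob); (Art, Dave); (Art, NULL); (CS, Bob); (Hist, Bob); (Hist, Dave); (Math, Bob); (Math, Dave); (Stats, Bob); (NULL, Dave); (NULL, Nora); (NULL, Nora); (NULL, Raj); (NULL, Sara); (NULL, Uma); (NULL, Yara)

FULL OUTER JOIN keeps every row from both sides; unmatched rows get NULL for the other side's columns.
Matching on a.stu_id < b.stu_id. A NULL in a compared column never satisfies the condition.
- a row (stu_id=4): matches 3 b row(s) → 3 output row(s).
- a row (stu_id=6): no match → kept, b columns NULL.
- a row (stu_id=7): no match → kept, b columns NULL.
- a row (stu_id=8): no match → kept, b columns NULL.
- a row (stu_id=7): no match → kept, b columns NULL.
- a row (stu_id=9): no match → kept, b columns NULL.
- a row (stu_id=7): no match → kept, b columns NULL.
- a row (stu_id=8): no match → kept, b columns NULL.
- a row (stu_id=1): matches 5 b row(s) → 5 output row(s).
- plus 1 unmatched b row(s), each kept with NULL a columns.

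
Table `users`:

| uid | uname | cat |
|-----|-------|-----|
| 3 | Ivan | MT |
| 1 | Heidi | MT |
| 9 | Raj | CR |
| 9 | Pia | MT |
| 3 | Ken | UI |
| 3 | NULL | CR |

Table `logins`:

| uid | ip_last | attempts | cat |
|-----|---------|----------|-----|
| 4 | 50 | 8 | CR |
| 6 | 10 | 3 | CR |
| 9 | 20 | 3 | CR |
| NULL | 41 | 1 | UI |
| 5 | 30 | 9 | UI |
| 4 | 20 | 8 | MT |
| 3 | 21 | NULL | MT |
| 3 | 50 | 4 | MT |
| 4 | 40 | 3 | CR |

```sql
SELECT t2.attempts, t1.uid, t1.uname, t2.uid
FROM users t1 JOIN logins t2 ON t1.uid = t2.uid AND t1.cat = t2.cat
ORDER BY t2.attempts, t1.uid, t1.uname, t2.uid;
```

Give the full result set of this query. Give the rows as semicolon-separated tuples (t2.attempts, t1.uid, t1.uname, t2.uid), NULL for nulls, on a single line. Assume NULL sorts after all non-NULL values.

(3, 9, Raj, 9); (4, 3, Ivan, 3); (NULL, 3, Ivan, 3)

INNER JOIN keeps only pairs where the ON condition holds.
Matching on t1.uid = t2.uid AND t1.cat = t2.cat. A NULL in a compared column never satisfies the condition.
Matched pairs: 3.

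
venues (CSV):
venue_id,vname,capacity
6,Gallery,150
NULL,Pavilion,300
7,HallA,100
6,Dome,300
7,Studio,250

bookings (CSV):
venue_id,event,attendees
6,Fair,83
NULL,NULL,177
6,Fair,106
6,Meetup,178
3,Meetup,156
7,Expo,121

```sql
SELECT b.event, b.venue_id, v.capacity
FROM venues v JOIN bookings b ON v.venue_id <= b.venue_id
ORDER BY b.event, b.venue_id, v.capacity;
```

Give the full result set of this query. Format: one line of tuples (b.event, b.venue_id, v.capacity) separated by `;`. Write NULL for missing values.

(Expo, 7, 100); (Expo, 7, 150); (Expo, 7, 250); (Expo, 7, 300); (Fair, 6, 150); (Fair, 6, 150); (Fair, 6, 300); (Fair, 6, 300); (Meetup, 6, 150); (Meetup, 6, 300)

INNER JOIN keeps only pairs where the ON condition holds.
Matching on v.venue_id <= b.venue_id. A NULL in a compared column never satisfies the condition.
- v row (venue_id=6): matches 4 b row(s) → 4 output row(s).
- v row (venue_id=NULL): no match → dropped.
- v row (venue_id=7): matches 1 b row(s) → 1 output row(s).
- v row (venue_id=6): matches 4 b row(s) → 4 output row(s).
- v row (venue_id=7): matches 1 b row(s) → 1 output row(s).
After projecting and ordering:
b.event | b.venue_id | v.capacity
Expo | 7 | 100
Expo | 7 | 150
Expo | 7 | 250
Expo | 7 | 300
Fair | 6 | 150
Fair | 6 | 150
Fair | 6 | 300
Fair | 6 | 300
Meetup | 6 | 150
Meetup | 6 | 300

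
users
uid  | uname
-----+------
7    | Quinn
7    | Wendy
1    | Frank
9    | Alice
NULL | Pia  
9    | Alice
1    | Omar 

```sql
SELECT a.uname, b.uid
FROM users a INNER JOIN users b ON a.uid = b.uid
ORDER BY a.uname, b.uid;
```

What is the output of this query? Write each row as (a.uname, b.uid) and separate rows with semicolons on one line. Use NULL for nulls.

(Alice, 9); (Alice, 9); (Alice, 9); (Alice, 9); (Frank, 1); (Frank, 1); (Omar, 1); (Omar, 1); (Quinn, 7); (Quinn, 7); (Wendy, 7); (Wendy, 7)

INNER JOIN keeps only pairs where the ON condition holds.
Matching on a.uid = b.uid. A NULL in a compared column never satisfies the condition.
- a row (uid=7): matches 2 b row(s) → 2 output row(s).
- a row (uid=7): matches 2 b row(s) → 2 output row(s).
- a row (uid=1): matches 2 b row(s) → 2 output row(s).
- a row (uid=9): matches 2 b row(s) → 2 output row(s).
- a row (uid=NULL): no match → dropped.
- a row (uid=9): matches 2 b row(s) → 2 output row(s).
- a row (uid=1): matches 2 b row(s) → 2 output row(s).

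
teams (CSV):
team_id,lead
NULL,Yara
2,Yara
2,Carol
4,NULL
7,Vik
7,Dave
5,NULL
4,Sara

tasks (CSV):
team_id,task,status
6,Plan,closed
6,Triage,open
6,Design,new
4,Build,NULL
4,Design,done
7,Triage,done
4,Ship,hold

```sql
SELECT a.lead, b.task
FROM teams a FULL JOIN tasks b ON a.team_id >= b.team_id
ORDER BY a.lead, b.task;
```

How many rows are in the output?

26

FULL OUTER JOIN keeps every row from both sides; unmatched rows get NULL for the other side's columns.
Matching on a.team_id >= b.team_id. A NULL in a compared column never satisfies the condition.
- a (team_id=NULL) has no partner → padded with NULL.
- a (team_id=2) has no partner → padded with NULL.
- a (team_id=2) has no partner → padded with NULL.
- a (team_id=4) pairs with 3 row(s) of b.
- a (team_id=7) pairs with 7 row(s) of b.
- a (team_id=7) pairs with 7 row(s) of b.
- a (team_id=5) pairs with 3 row(s) of b.
- a (team_id=4) pairs with 3 row(s) of b.
Total: 23 matched + 3 padded = 26 rows.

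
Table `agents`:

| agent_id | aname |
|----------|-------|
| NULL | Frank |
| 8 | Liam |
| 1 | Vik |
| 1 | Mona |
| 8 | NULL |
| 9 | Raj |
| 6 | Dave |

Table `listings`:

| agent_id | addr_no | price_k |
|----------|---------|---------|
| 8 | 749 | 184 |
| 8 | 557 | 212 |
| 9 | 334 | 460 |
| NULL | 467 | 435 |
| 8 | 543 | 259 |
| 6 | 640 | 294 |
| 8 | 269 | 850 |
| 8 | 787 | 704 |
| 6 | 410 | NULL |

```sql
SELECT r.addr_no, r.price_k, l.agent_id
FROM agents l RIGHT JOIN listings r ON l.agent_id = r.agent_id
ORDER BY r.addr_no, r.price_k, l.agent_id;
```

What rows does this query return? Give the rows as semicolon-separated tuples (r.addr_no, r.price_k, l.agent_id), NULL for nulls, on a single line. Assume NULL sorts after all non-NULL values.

(269, 850, 8); (269, 850, 8); (334, 460, 9); (410, NULL, 6); (467, 435, NULL); (543, 259, 8); (543, 259, 8); (557, 212, 8); (557, 212, 8); (640, 294, 6); (749, 184, 8); (749, 184, 8); (787, 704, 8); (787, 704, 8)

RIGHT JOIN keeps every row from `listings`; unmatched rows get NULL for `agents`'s columns.
Matching on l.agent_id = r.agent_id. A NULL in a compared column never satisfies the condition.
- l row (agent_id=NULL): no match.
- l row (agent_id=8): matches 5 r row(s) → 5 output row(s).
- l row (agent_id=1): no match.
- l row (agent_id=1): no match.
- l row (agent_id=8): matches 5 r row(s) → 5 output row(s).
- l row (agent_id=9): matches 1 r row(s) → 1 output row(s).
- l row (agent_id=6): matches 2 r row(s) → 2 output row(s).
- 1 r row(s) had no l match → kept, l columns NULL.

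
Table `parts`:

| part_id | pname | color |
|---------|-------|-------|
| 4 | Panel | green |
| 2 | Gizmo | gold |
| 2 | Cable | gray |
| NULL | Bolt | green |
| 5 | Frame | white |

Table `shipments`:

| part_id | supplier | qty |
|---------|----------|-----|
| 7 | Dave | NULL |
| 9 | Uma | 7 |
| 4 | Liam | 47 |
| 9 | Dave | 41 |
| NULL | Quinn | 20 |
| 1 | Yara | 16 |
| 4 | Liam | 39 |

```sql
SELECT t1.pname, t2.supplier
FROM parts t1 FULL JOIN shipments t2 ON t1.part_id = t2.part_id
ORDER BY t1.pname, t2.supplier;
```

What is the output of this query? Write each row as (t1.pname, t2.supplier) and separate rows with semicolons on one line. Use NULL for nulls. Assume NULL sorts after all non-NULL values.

FULL OUTER JOIN keeps every row from both sides; unmatched rows get NULL for the other side's columns.
Matching on t1.part_id = t2.part_id. A NULL in a compared column never satisfies the condition.
- t1[0] part_id=4 → 2 match(es) in t2 → 2 row(s).
- t1[1] part_id=2 → no match; kept with NULLs on the t2 side.
- t1[2] part_id=2 → no match; kept with NULLs on the t2 side.
- t1[3] part_id=NULL → no match; kept with NULLs on the t2 side.
- t1[4] part_id=5 → no match; kept with NULLs on the t2 side.
- 5 row(s) from t2 found no t1 partner → padded with NULL.

(Bolt, NULL); (Cable, NULL); (Frame, NULL); (Gizmo, NULL); (Panel, Liam); (Panel, Liam); (NULL, Dave); (NULL, Dave); (NULL, Quinn); (NULL, Uma); (NULL, Yara)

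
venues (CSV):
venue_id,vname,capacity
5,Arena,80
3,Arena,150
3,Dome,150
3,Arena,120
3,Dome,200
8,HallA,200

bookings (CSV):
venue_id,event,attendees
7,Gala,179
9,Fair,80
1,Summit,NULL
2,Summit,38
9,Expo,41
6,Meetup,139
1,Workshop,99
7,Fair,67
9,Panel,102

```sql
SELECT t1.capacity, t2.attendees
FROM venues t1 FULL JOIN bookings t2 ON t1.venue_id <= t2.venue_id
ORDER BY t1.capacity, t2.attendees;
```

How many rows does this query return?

36

FULL OUTER JOIN keeps every row from both sides; unmatched rows get NULL for the other side's columns.
Matching on t1.venue_id <= t2.venue_id.
- venue_id=5: 6 matching t2 row(s), so 6 row(s) emitted.
- venue_id=3: 6 matching t2 row(s), so 6 row(s) emitted.
- venue_id=3: 6 matching t2 row(s), so 6 row(s) emitted.
- venue_id=3: 6 matching t2 row(s), so 6 row(s) emitted.
- venue_id=3: 6 matching t2 row(s), so 6 row(s) emitted.
- venue_id=8: 3 matching t2 row(s), so 3 row(s) emitted.
- 3 t2 row(s) had no t1 match → kept, t1 columns NULL.
Total: 33 matched + 3 padded = 36 rows.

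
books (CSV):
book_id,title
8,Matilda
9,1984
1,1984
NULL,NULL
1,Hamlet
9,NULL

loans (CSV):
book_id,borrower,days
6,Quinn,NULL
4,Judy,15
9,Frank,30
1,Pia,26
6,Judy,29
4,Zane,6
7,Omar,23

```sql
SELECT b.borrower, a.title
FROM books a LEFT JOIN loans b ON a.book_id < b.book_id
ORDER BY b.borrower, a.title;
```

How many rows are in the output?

16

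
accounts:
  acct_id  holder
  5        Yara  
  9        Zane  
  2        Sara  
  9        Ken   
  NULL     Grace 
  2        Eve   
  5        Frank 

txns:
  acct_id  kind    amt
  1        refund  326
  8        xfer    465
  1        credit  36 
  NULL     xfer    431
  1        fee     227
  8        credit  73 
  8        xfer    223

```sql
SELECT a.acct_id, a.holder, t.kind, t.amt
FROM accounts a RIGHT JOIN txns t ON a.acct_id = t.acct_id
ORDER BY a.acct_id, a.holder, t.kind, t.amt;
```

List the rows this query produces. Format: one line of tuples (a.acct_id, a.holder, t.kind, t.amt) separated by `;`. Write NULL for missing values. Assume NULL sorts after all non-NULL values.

(NULL, NULL, credit, 36); (NULL, NULL, credit, 73); (NULL, NULL, fee, 227); (NULL, NULL, refund, 326); (NULL, NULL, xfer, 223); (NULL, NULL, xfer, 431); (NULL, NULL, xfer, 465)

RIGHT JOIN keeps every row from `txns`; unmatched rows get NULL for `accounts`'s columns.
Matching on a.acct_id = t.acct_id. A NULL in a compared column never satisfies the condition.
- a row (acct_id=5): no match.
- a row (acct_id=9): no match.
- a row (acct_id=2): no match.
- a row (acct_id=9): no match.
- a row (acct_id=NULL): no match.
- a row (acct_id=2): no match.
- a row (acct_id=5): no match.
- plus 7 unmatched t row(s), each kept with NULL a columns.
After projecting and ordering:
a.acct_id | a.holder | t.kind | t.amt
NULL | NULL | credit | 36
NULL | NULL | credit | 73
NULL | NULL | fee | 227
NULL | NULL | refund | 326
NULL | NULL | xfer | 223
NULL | NULL | xfer | 431
NULL | NULL | xfer | 465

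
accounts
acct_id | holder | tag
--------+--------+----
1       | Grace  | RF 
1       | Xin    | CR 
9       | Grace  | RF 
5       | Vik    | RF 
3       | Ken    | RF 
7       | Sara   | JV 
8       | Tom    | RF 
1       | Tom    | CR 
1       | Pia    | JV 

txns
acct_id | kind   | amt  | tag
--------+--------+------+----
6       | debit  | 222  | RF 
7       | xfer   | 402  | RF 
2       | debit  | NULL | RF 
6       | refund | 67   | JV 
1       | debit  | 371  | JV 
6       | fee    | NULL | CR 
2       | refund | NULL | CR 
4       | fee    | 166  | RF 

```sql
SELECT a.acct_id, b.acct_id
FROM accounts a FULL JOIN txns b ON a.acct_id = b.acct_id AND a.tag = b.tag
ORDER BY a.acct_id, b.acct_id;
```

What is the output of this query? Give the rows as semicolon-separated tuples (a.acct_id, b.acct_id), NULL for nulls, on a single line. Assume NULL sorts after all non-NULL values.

FULL OUTER JOIN keeps every row from both sides; unmatched rows get NULL for the other side's columns.
Matching on a.acct_id = b.acct_id AND a.tag = b.tag.
- acct_id=1, tag=RF: no b row matches, row kept with b columns NULL.
- acct_id=1, tag=CR: no b row matches, row kept with b columns NULL.
- acct_id=9, tag=RF: no b row matches, row kept with b columns NULL.
- acct_id=5, tag=RF: no b row matches, row kept with b columns NULL.
- acct_id=3, tag=RF: no b row matches, row kept with b columns NULL.
- acct_id=7, tag=JV: no b row matches, row kept with b columns NULL.
- acct_id=8, tag=RF: no b row matches, row kept with b columns NULL.
- acct_id=1, tag=CR: no b row matches, row kept with b columns NULL.
- acct_id=1, tag=JV: 1 matching b row(s), so 1 row(s) emitted.
- 7 row(s) from b found no a partner → padded with NULL.

(1, 1); (1, NULL); (1, NULL); (1, NULL); (3, NULL); (5, NULL); (7, NULL); (8, NULL); (9, NULL); (NULL, 2); (NULL, 2); (NULL, 4); (NULL, 6); (NULL, 6); (NULL, 6); (NULL, 7)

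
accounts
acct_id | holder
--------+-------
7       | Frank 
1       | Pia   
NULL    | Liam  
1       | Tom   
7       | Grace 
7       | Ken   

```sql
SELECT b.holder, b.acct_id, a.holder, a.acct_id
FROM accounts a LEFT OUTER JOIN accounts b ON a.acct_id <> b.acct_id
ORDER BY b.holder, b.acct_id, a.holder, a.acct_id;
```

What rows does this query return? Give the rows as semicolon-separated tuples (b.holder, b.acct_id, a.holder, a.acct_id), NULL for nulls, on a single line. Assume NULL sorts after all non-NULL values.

(Frank, 7, Pia, 1); (Frank, 7, Tom, 1); (Grace, 7, Pia, 1); (Grace, 7, Tom, 1); (Ken, 7, Pia, 1); (Ken, 7, Tom, 1); (Pia, 1, Frank, 7); (Pia, 1, Grace, 7); (Pia, 1, Ken, 7); (Tom, 1, Frank, 7); (Tom, 1, Grace, 7); (Tom, 1, Ken, 7); (NULL, NULL, Liam, NULL)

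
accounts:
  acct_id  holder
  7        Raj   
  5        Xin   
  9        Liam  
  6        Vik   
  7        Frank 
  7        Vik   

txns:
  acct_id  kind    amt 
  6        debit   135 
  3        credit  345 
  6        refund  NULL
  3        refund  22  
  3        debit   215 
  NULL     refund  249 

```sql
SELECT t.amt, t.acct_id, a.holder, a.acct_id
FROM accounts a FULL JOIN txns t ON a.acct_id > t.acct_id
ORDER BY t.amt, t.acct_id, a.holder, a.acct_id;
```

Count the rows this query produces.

FULL OUTER JOIN keeps every row from both sides; unmatched rows get NULL for the other side's columns.
Matching on a.acct_id > t.acct_id. A NULL in a compared column never satisfies the condition.
- acct_id=7: 5 matching t row(s), so 5 row(s) emitted.
- acct_id=5: 3 matching t row(s), so 3 row(s) emitted.
- acct_id=9: 5 matching t row(s), so 5 row(s) emitted.
- acct_id=6: 3 matching t row(s), so 3 row(s) emitted.
- acct_id=7: 5 matching t row(s), so 5 row(s) emitted.
- acct_id=7: 5 matching t row(s), so 5 row(s) emitted.
- plus 1 unmatched t row(s), each kept with NULL a columns.
Total: 26 matched + 1 padded = 27 rows.

27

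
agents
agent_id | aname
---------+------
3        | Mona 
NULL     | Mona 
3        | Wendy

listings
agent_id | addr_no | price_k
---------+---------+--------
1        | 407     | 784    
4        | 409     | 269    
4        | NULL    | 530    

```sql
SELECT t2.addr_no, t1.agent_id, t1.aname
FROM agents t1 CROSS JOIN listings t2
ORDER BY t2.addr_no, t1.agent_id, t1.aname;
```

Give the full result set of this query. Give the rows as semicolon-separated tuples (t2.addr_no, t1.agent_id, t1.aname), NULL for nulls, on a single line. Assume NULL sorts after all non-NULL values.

(407, 3, Mona); (407, 3, Wendy); (407, NULL, Mona); (409, 3, Mona); (409, 3, Wendy); (409, NULL, Mona); (NULL, 3, Mona); (NULL, 3, Wendy); (NULL, NULL, Mona)

CROSS JOIN pairs every row of `agents` with every row of `listings`: 3 × 3 = 9 rows.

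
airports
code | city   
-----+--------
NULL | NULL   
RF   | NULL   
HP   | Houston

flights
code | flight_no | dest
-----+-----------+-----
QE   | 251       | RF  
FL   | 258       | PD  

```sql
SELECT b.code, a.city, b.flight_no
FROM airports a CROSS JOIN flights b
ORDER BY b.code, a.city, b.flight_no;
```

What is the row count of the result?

6

CROSS JOIN pairs every row of `airports` with every row of `flights`: 3 × 2 = 6 rows.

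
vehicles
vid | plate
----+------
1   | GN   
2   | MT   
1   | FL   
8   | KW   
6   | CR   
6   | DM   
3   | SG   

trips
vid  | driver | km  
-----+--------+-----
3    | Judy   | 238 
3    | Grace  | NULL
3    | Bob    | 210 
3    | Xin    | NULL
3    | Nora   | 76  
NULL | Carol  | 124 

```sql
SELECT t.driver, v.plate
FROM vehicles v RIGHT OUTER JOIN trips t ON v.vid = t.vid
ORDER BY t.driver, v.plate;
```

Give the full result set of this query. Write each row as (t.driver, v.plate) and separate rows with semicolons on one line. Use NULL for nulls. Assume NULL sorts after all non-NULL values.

(Bob, SG); (Carol, NULL); (Grace, SG); (Judy, SG); (Nora, SG); (Xin, SG)

RIGHT JOIN keeps every row from `trips`; unmatched rows get NULL for `vehicles`'s columns.
Matching on v.vid = t.vid. A NULL in a compared column never satisfies the condition.
- v (vid=1) has no partner in t.
- v (vid=2) has no partner in t.
- v (vid=1) has no partner in t.
- v (vid=8) has no partner in t.
- v (vid=6) has no partner in t.
- v (vid=6) has no partner in t.
- v (vid=3) pairs with 5 row(s) of t.
- plus 1 unmatched t row(s), each kept with NULL v columns.
After projecting and ordering:
t.driver | v.plate
Bob | SG
Carol | NULL
Grace | SG
Judy | SG
Nora | SG
Xin | SG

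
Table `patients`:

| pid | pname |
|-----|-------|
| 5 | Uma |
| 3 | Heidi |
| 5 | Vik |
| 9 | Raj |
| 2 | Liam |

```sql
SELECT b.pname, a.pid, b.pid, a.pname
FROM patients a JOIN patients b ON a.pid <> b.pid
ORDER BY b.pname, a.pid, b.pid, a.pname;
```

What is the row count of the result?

18

INNER JOIN keeps only pairs where the ON condition holds.
Matching on a.pid <> b.pid.
Matched pairs: 18.
Total: 18 rows.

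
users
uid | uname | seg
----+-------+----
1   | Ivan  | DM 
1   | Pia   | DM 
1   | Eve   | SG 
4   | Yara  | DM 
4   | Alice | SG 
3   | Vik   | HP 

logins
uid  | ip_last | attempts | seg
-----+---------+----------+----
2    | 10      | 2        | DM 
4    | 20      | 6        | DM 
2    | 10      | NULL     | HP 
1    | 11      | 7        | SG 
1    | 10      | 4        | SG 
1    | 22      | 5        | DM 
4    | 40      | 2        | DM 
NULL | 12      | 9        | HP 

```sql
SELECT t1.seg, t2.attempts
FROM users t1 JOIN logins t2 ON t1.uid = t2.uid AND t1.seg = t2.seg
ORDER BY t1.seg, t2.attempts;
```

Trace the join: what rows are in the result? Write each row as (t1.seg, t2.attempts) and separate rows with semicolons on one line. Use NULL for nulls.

(DM, 2); (DM, 5); (DM, 5); (DM, 6); (SG, 4); (SG, 7)

INNER JOIN keeps only pairs where the ON condition holds.
Matching on t1.uid = t2.uid AND t1.seg = t2.seg. A NULL in a compared column never satisfies the condition.
- t1 (uid=1, seg=DM) pairs with 1 row(s) of t2.
- t1 (uid=1, seg=DM) pairs with 1 row(s) of t2.
- t1 (uid=1, seg=SG) pairs with 2 row(s) of t2.
- t1 (uid=4, seg=DM) pairs with 2 row(s) of t2.
- t1 (uid=4, seg=SG) has no partner → excluded.
- t1 (uid=3, seg=HP) has no partner → excluded.
After projecting and ordering:
t1.seg | t2.attempts
DM | 2
DM | 5
DM | 5
DM | 6
SG | 4
SG | 7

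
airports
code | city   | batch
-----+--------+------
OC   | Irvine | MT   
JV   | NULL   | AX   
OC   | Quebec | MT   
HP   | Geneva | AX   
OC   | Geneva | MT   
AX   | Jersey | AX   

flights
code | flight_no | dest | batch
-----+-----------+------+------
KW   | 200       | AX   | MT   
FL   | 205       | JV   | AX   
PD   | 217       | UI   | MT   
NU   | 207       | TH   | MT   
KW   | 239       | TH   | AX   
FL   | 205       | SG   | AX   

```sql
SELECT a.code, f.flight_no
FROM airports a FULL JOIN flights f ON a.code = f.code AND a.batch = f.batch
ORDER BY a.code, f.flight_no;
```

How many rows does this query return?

12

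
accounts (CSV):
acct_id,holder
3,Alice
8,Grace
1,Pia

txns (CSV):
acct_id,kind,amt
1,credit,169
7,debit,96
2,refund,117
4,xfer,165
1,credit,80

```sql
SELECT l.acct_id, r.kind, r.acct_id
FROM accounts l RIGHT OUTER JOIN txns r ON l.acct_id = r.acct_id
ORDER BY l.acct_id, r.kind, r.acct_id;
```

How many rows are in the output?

RIGHT JOIN keeps every row from `txns`; unmatched rows get NULL for `accounts`'s columns.
Matching on l.acct_id = r.acct_id.
Matched pairs: 2; unmatched r rows kept: 3.
Total: 2 matched + 3 padded = 5 rows.

5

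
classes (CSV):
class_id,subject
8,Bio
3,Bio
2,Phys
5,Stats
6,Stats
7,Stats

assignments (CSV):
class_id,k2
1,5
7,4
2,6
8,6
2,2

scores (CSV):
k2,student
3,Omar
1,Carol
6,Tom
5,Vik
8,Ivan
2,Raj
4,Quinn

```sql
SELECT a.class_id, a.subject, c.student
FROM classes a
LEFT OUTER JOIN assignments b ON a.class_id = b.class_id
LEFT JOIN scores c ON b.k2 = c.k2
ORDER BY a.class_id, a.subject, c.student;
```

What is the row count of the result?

7

Joins associate left-to-right: classes LEFT JOIN assignments on class_id gives 7 intermediate row(s).
Then LEFT JOIN `scores c` on k2: each of those 7 rows is kept; rows whose b.k2 has no match in c get NULL for c's columns.
Result: 7 row(s).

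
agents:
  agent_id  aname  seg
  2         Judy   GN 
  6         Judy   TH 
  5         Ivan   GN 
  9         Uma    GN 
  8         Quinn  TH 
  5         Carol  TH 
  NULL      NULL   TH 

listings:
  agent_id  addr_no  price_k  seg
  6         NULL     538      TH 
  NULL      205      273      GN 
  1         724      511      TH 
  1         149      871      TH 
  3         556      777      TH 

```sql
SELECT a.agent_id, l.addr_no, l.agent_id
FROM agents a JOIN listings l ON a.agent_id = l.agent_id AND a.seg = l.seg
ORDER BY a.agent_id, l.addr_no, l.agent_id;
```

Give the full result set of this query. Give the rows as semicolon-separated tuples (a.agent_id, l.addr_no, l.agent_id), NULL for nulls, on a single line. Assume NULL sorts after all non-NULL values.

(6, NULL, 6)

INNER JOIN keeps only pairs where the ON condition holds.
Matching on a.agent_id = l.agent_id AND a.seg = l.seg. A NULL in a compared column never satisfies the condition.
- a (agent_id=2, seg=GN) has no partner → excluded.
- a (agent_id=6, seg=TH) pairs with 1 row(s) of l.
- a (agent_id=5, seg=GN) has no partner → excluded.
- a (agent_id=9, seg=GN) has no partner → excluded.
- a (agent_id=8, seg=TH) has no partner → excluded.
- a (agent_id=5, seg=TH) has no partner → excluded.
- a (agent_id=NULL, seg=TH) has no partner → excluded.
After projecting and ordering:
a.agent_id | l.addr_no | l.agent_id
6 | NULL | 6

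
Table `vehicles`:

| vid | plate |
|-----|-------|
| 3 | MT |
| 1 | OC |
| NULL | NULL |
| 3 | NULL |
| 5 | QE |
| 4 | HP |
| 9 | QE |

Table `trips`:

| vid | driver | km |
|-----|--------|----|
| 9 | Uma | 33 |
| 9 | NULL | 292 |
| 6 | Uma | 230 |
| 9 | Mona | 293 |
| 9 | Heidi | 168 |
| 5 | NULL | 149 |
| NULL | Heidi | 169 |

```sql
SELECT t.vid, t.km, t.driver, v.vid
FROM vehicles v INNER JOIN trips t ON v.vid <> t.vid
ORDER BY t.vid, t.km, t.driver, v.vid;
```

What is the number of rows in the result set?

INNER JOIN keeps only pairs where the ON condition holds.
Matching on v.vid <> t.vid. A NULL in a compared column never satisfies the condition.
- v (vid=3) pairs with 6 row(s) of t.
- v (vid=1) pairs with 6 row(s) of t.
- v (vid=NULL) has no partner → excluded.
- v (vid=3) pairs with 6 row(s) of t.
- v (vid=5) pairs with 5 row(s) of t.
- v (vid=4) pairs with 6 row(s) of t.
- v (vid=9) pairs with 2 row(s) of t.
Total: 31 rows.

31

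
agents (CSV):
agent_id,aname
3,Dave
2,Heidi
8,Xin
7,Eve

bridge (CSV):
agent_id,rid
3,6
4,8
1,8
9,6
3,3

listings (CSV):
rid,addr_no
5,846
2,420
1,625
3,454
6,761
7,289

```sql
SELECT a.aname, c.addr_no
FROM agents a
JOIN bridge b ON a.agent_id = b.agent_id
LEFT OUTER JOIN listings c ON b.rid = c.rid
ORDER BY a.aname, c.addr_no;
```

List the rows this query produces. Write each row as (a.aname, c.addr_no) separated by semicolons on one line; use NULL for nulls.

(Dave, 454); (Dave, 761)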